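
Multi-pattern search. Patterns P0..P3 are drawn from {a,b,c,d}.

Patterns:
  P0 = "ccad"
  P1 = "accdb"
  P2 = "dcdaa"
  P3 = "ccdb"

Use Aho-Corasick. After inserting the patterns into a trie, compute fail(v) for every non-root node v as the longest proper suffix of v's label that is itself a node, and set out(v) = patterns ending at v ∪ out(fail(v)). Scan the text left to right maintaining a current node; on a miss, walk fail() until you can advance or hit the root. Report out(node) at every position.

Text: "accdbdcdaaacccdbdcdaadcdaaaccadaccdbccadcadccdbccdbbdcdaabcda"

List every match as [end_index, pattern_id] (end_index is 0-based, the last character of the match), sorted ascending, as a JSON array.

Construct AC machine:
Trie (insert patterns):
  0='ε' goto a→5 c→1 d→10
  1='c' goto c→2
  2='cc' goto a→3 d→15
  3='cca' goto d→4
  4='ccad' goto ·  ←P0
  5='a' goto c→6
  6='ac' goto c→7
  7='acc' goto d→8
  8='accd' goto b→9
  9='accdb' goto ·  ←P1
  10='d' goto c→11
  11='dc' goto d→12
  12='dcd' goto a→13
  13='dcda' goto a→14
  14='dcdaa' goto ·  ←P2
  15='ccd' goto b→16
  16='ccdb' goto ·  ←P3

Failure links (BFS by depth):
  fail(1) 'c': from fail(0)=0 chase 'c': 0 ⇒ 0;  out=∅∪out(0)=∅
  fail(5) 'a': from fail(0)=0 chase 'a': 0 ⇒ 0;  out=∅∪out(0)=∅
  fail(10) 'd': from fail(0)=0 chase 'd': 0 ⇒ 0;  out=∅∪out(0)=∅
  fail(2) 'cc': from fail(1)=0 chase 'c': 0 ⇒ 1;  out=∅∪out(1)=∅
  fail(6) 'ac': from fail(5)=0 chase 'c': 0 ⇒ 1;  out=∅∪out(1)=∅
  fail(11) 'dc': from fail(10)=0 chase 'c': 0 ⇒ 1;  out=∅∪out(1)=∅
  fail(3) 'cca': from fail(2)=1 chase 'a': 1→0 ⇒ 5;  out=∅∪out(5)=∅
  fail(7) 'acc': from fail(6)=1 chase 'c': 1 ⇒ 2;  out=∅∪out(2)=∅
  fail(12) 'dcd': from fail(11)=1 chase 'd': 1→0 ⇒ 10;  out=∅∪out(10)=∅
  fail(15) 'ccd': from fail(2)=1 chase 'd': 1→0 ⇒ 10;  out=∅∪out(10)=∅
  fail(4) 'ccad': from fail(3)=5 chase 'd': 5→0 ⇒ 10;  out={0}∪out(10)={0}
  fail(8) 'accd': from fail(7)=2 chase 'd': 2 ⇒ 15;  out=∅∪out(15)=∅
  fail(13) 'dcda': from fail(12)=10 chase 'a': 10→0 ⇒ 5;  out=∅∪out(5)=∅
  fail(16) 'ccdb': from fail(15)=10 chase 'b': 10→0 ⇒ 0;  out={3}∪out(0)={3}
  fail(9) 'accdb': from fail(8)=15 chase 'b': 15 ⇒ 16;  out={1}∪out(16)={1,3}
  fail(14) 'dcdaa': from fail(13)=5 chase 'a': 5→0 ⇒ 5;  out={2}∪out(5)={2}

Text stream:
i=0 'a': node 0→5
i=1 'c': node 5→6
i=2 'c': node 6→7
i=3 'd': node 7→8
i=4 'b': node 8→9  ** P1@[0:4],P3@[1:4]
i=5 'd': node 9→10 ·f
i=6 'c': node 10→11
i=7 'd': node 11→12
i=8 'a': node 12→13
i=9 'a': node 13→14  ** P2@[5:9]
i=10 'a': node 14→5 ·f
i=11 'c': node 5→6
i=12 'c': node 6→7
i=13 'c': node 7→2 ·f
i=14 'd': node 2→15
i=15 'b': node 15→16  ** P3@[12:15]
i=16 'd': node 16→10 ·f
i=17 'c': node 10→11
i=18 'd': node 11→12
i=19 'a': node 12→13
i=20 'a': node 13→14  ** P2@[16:20]
i=21 'd': node 14→10 ·f
i=22 'c': node 10→11
i=23 'd': node 11→12
i=24 'a': node 12→13
i=25 'a': node 13→14  ** P2@[21:25]
i=26 'a': node 14→5 ·f
i=27 'c': node 5→6
i=28 'c': node 6→7
i=29 'a': node 7→3 ·f
i=30 'd': node 3→4  ** P0@[27:30]
i=31 'a': node 4→5 ·f
i=32 'c': node 5→6
i=33 'c': node 6→7
i=34 'd': node 7→8
i=35 'b': node 8→9  ** P1@[31:35],P3@[32:35]
i=36 'c': node 9→1 ·f
i=37 'c': node 1→2
i=38 'a': node 2→3
i=39 'd': node 3→4  ** P0@[36:39]
i=40 'c': node 4→11 ·f
i=41 'a': node 11→5 ·f
i=42 'd': node 5→10 ·f
i=43 'c': node 10→11
i=44 'c': node 11→2 ·f
i=45 'd': node 2→15
i=46 'b': node 15→16  ** P3@[43:46]
i=47 'c': node 16→1 ·f
i=48 'c': node 1→2
i=49 'd': node 2→15
i=50 'b': node 15→16  ** P3@[47:50]
i=51 'b': node 16→0 ·f
i=52 'd': node 0→10
i=53 'c': node 10→11
i=54 'd': node 11→12
i=55 'a': node 12→13
i=56 'a': node 13→14  ** P2@[52:56]
i=57 'b': node 14→0 ·f
i=58 'c': node 0→1
i=59 'd': node 1→10 ·f
i=60 'a': node 10→5 ·f

Result: [[4,1],[4,3],[9,2],[15,3],[20,2],[25,2],[30,0],[35,1],[35,3],[39,0],[46,3],[50,3],[56,2]]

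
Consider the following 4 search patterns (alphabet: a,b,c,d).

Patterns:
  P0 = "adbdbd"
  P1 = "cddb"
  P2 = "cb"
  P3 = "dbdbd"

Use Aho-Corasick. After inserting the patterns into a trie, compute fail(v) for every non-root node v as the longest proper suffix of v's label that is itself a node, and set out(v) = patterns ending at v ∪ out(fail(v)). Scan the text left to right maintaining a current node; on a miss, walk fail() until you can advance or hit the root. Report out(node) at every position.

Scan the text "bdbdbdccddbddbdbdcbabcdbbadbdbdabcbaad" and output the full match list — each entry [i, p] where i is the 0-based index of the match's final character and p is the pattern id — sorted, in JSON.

Construct AC machine:
Trie nodes:
  0='ε' goto a→1 c→7 d→12
  1='a' goto d→2
  2='ad' goto b→3
  3='adb' goto d→4
  4='adbd' goto b→5
  5='adbdb' goto d→6
  6='adbdbd' goto ·  [P0 ends]
  7='c' goto b→11 d→8
  8='cd' goto d→9
  9='cdd' goto b→10
  10='cddb' goto ·  [P1 ends]
  11='cb' goto ·  [P2 ends]
  12='d' goto b→13
  13='db' goto d→14
  14='dbd' goto b→15
  15='dbdb' goto d→16
  16='dbdbd' goto ·  [P3 ends]

Failure links (BFS by depth):
  n1('a'): parent n0 fail=0; on 'a' 0 → fail=0;  out ∅∪∅=∅
  n7('c'): parent n0 fail=0; on 'c' 0 → fail=0;  out ∅∪∅=∅
  n12('d'): parent n0 fail=0; on 'd' 0 → fail=0;  out ∅∪∅=∅
  n2('ad'): parent n1 fail=0; on 'd' 0 → fail=12;  out ∅∪∅=∅
  n8('cd'): parent n7 fail=0; on 'd' 0 → fail=12;  out ∅∪∅=∅
  n11('cb'): parent n7 fail=0; on 'b' 0 → fail=0;  out {2}∪∅={2}
  n13('db'): parent n12 fail=0; on 'b' 0 → fail=0;  out ∅∪∅=∅
  n3('adb'): parent n2 fail=12; on 'b' 12 → fail=13;  out ∅∪∅=∅
  n9('cdd'): parent n8 fail=12; on 'd' 12→0 → fail=12;  out ∅∪∅=∅
  n14('dbd'): parent n13 fail=0; on 'd' 0 → fail=12;  out ∅∪∅=∅
  n4('adbd'): parent n3 fail=13; on 'd' 13 → fail=14;  out ∅∪∅=∅
  n10('cddb'): parent n9 fail=12; on 'b' 12 → fail=13;  out {1}∪∅={1}
  n15('dbdb'): parent n14 fail=12; on 'b' 12 → fail=13;  out ∅∪∅=∅
  n5('adbdb'): parent n4 fail=14; on 'b' 14 → fail=15;  out ∅∪∅=∅
  n16('dbdbd'): parent n15 fail=13; on 'd' 13 → fail=14;  out {3}∪∅={3}
  n6('adbdbd'): parent n5 fail=15; on 'd' 15 → fail=16;  out {0}∪{3}={0,3}

Text stream:
[0] read 'b'  n0⇒n0
[1] read 'd'  n0⇒n12
[2] read 'b'  n12⇒n13
[3] read 'd'  n13⇒n14
[4] read 'b'  n14⇒n15
[5] read 'd'  n15⇒n16  → match P3@[1:5]
[6] read 'c'  n16⇒n7 ·f
[7] read 'c'  n7⇒n7 ·f
[8] read 'd'  n7⇒n8
[9] read 'd'  n8⇒n9
[10] read 'b'  n9⇒n10  → match P1@[7:10]
[11] read 'd'  n10⇒n14 ·f
[12] read 'd'  n14⇒n12 ·f
[13] read 'b'  n12⇒n13
[14] read 'd'  n13⇒n14
[15] read 'b'  n14⇒n15
[16] read 'd'  n15⇒n16  → match P3@[12:16]
[17] read 'c'  n16⇒n7 ·f
[18] read 'b'  n7⇒n11  → match P2@[17:18]
[19] read 'a'  n11⇒n1 ·f
[20] read 'b'  n1⇒n0 ·f
[21] read 'c'  n0⇒n7
[22] read 'd'  n7⇒n8
[23] read 'b'  n8⇒n13 ·f
[24] read 'b'  n13⇒n0 ·f
[25] read 'a'  n0⇒n1
[26] read 'd'  n1⇒n2
[27] read 'b'  n2⇒n3
[28] read 'd'  n3⇒n4
[29] read 'b'  n4⇒n5
[30] read 'd'  n5⇒n6  → match P0@[25:30],P3@[26:30]
[31] read 'a'  n6⇒n1 ·f
[32] read 'b'  n1⇒n0 ·f
[33] read 'c'  n0⇒n7
[34] read 'b'  n7⇒n11  → match P2@[33:34]
[35] read 'a'  n11⇒n1 ·f
[36] read 'a'  n1⇒n1 ·f
[37] read 'd'  n1⇒n2

All matches (sorted): [[5,3],[10,1],[16,3],[18,2],[30,0],[30,3],[34,2]]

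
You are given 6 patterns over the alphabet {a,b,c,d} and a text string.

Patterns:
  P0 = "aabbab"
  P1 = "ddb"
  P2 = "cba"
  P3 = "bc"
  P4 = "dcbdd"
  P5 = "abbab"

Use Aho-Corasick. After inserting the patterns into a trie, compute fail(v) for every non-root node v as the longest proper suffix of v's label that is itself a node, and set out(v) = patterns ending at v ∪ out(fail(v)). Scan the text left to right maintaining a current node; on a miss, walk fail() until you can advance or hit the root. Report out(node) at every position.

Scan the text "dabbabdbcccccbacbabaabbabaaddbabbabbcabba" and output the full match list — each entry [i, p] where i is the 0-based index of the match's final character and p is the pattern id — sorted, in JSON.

Construct AC machine:
Trie (insert patterns):
  n0 'ε': a→1 b→13 c→10 d→7
  n1 'a': a→2 b→19
  n2 'aa': b→3
  n3 'aab': b→4
  n4 'aabb': a→5
  n5 'aabba': b→6
  n6 'aabbab': ·  [P0 ends]
  n7 'd': c→15 d→8
  n8 'dd': b→9
  n9 'ddb': ·  [P1 ends]
  n10 'c': b→11
  n11 'cb': a→12
  n12 'cba': ·  [P2 ends]
  n13 'b': c→14
  n14 'bc': ·  [P3 ends]
  n15 'dc': b→16
  n16 'dcb': d→17
  n17 'dcbd': d→18
  n18 'dcbdd': ·  [P4 ends]
  n19 'ab': b→20
  n20 'abb': a→21
  n21 'abba': b→22
  n22 'abbab': ·  [P5 ends]

BFS fail/out derivation:
  fail(1) 'a': from fail(0)=0 chase 'a': 0 ⇒ 0;  out=∅∪out(0)=∅
  fail(7) 'd': from fail(0)=0 chase 'd': 0 ⇒ 0;  out=∅∪out(0)=∅
  fail(10) 'c': from fail(0)=0 chase 'c': 0 ⇒ 0;  out=∅∪out(0)=∅
  fail(13) 'b': from fail(0)=0 chase 'b': 0 ⇒ 0;  out=∅∪out(0)=∅
  fail(2) 'aa': from fail(1)=0 chase 'a': 0 ⇒ 1;  out=∅∪out(1)=∅
  fail(8) 'dd': from fail(7)=0 chase 'd': 0 ⇒ 7;  out=∅∪out(7)=∅
  fail(11) 'cb': from fail(10)=0 chase 'b': 0 ⇒ 13;  out=∅∪out(13)=∅
  fail(14) 'bc': from fail(13)=0 chase 'c': 0 ⇒ 10;  out={3}∪out(10)={3}
  fail(15) 'dc': from fail(7)=0 chase 'c': 0 ⇒ 10;  out=∅∪out(10)=∅
  fail(19) 'ab': from fail(1)=0 chase 'b': 0 ⇒ 13;  out=∅∪out(13)=∅
  fail(3) 'aab': from fail(2)=1 chase 'b': 1 ⇒ 19;  out=∅∪out(19)=∅
  fail(9) 'ddb': from fail(8)=7 chase 'b': 7→0 ⇒ 13;  out={1}∪out(13)={1}
  fail(12) 'cba': from fail(11)=13 chase 'a': 13→0 ⇒ 1;  out={2}∪out(1)={2}
  fail(16) 'dcb': from fail(15)=10 chase 'b': 10 ⇒ 11;  out=∅∪out(11)=∅
  fail(20) 'abb': from fail(19)=13 chase 'b': 13→0 ⇒ 13;  out=∅∪out(13)=∅
  fail(4) 'aabb': from fail(3)=19 chase 'b': 19 ⇒ 20;  out=∅∪out(20)=∅
  fail(17) 'dcbd': from fail(16)=11 chase 'd': 11→13→0 ⇒ 7;  out=∅∪out(7)=∅
  fail(21) 'abba': from fail(20)=13 chase 'a': 13→0 ⇒ 1;  out=∅∪out(1)=∅
  fail(5) 'aabba': from fail(4)=20 chase 'a': 20 ⇒ 21;  out=∅∪out(21)=∅
  fail(18) 'dcbdd': from fail(17)=7 chase 'd': 7 ⇒ 8;  out={4}∪out(8)={4}
  fail(22) 'abbab': from fail(21)=1 chase 'b': 1 ⇒ 19;  out={5}∪out(19)={5}
  fail(6) 'aabbab': from fail(5)=21 chase 'b': 21 ⇒ 22;  out={0}∪out(22)={0,5}

Scan:
[0] read 'd'  n0⇒n7
[1] read 'a'  n7⇒n1 (via fail)
[2] read 'b'  n1⇒n19
[3] read 'b'  n19⇒n20
[4] read 'a'  n20⇒n21
[5] read 'b'  n21⇒n22  emit P5@[1:5]
[6] read 'd'  n22⇒n7 (via fail)
[7] read 'b'  n7⇒n13 (via fail)
[8] read 'c'  n13⇒n14  emit P3@[7:8]
[9] read 'c'  n14⇒n10 (via fail)
[10] read 'c'  n10⇒n10 (via fail)
[11] read 'c'  n10⇒n10 (via fail)
[12] read 'c'  n10⇒n10 (via fail)
[13] read 'b'  n10⇒n11
[14] read 'a'  n11⇒n12  emit P2@[12:14]
[15] read 'c'  n12⇒n10 (via fail)
[16] read 'b'  n10⇒n11
[17] read 'a'  n11⇒n12  emit P2@[15:17]
[18] read 'b'  n12⇒n19 (via fail)
[19] read 'a'  n19⇒n1 (via fail)
[20] read 'a'  n1⇒n2
[21] read 'b'  n2⇒n3
[22] read 'b'  n3⇒n4
[23] read 'a'  n4⇒n5
[24] read 'b'  n5⇒n6  emit P0@[19:24],P5@[20:24]
[25] read 'a'  n6⇒n1 (via fail)
[26] read 'a'  n1⇒n2
[27] read 'd'  n2⇒n7 (via fail)
[28] read 'd'  n7⇒n8
[29] read 'b'  n8⇒n9  emit P1@[27:29]
[30] read 'a'  n9⇒n1 (via fail)
[31] read 'b'  n1⇒n19
[32] read 'b'  n19⇒n20
[33] read 'a'  n20⇒n21
[34] read 'b'  n21⇒n22  emit P5@[30:34]
[35] read 'b'  n22⇒n20 (via fail)
[36] read 'c'  n20⇒n14 (via fail)  emit P3@[35:36]
[37] read 'a'  n14⇒n1 (via fail)
[38] read 'b'  n1⇒n19
[39] read 'b'  n19⇒n20
[40] read 'a'  n20⇒n21

Result: [[5,5],[8,3],[14,2],[17,2],[24,0],[24,5],[29,1],[34,5],[36,3]]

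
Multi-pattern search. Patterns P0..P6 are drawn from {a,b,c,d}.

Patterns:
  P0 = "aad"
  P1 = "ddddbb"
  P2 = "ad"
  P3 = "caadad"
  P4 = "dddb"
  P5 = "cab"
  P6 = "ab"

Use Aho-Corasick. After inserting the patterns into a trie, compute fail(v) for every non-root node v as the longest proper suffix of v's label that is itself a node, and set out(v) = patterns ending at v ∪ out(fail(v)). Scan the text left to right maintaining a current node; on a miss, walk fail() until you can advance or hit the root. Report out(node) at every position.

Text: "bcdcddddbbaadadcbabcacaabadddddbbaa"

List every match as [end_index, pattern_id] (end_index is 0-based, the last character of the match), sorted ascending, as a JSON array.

Construct AC machine:
Trie nodes:
  n0 'ε': a→1 c→11 d→4
  n1 'a': a→2 b→19 d→10
  n2 'aa': d→3
  n3 'aad': ·  ←P0
  n4 'd': d→5
  n5 'dd': d→6
  n6 'ddd': b→17 d→7
  n7 'dddd': b→8
  n8 'ddddb': b→9
  n9 'ddddbb': ·  ←P1
  n10 'ad': ·  ←P2
  n11 'c': a→12
  n12 'ca': a→13 b→18
  n13 'caa': d→14
  n14 'caad': a→15
  n15 'caada': d→16
  n16 'caadad': ·  ←P3
  n17 'dddb': ·  ←P4
  n18 'cab': ·  ←P5
  n19 'ab': ·  ←P6

BFS fail/out derivation:
  n1('a'): parent n0 fail=0; on 'a' 0 → fail=0;  out ∅∪∅=∅
  n4('d'): parent n0 fail=0; on 'd' 0 → fail=0;  out ∅∪∅=∅
  n11('c'): parent n0 fail=0; on 'c' 0 → fail=0;  out ∅∪∅=∅
  n2('aa'): parent n1 fail=0; on 'a' 0 → fail=1;  out ∅∪∅=∅
  n5('dd'): parent n4 fail=0; on 'd' 0 → fail=4;  out ∅∪∅=∅
  n10('ad'): parent n1 fail=0; on 'd' 0 → fail=4;  out {2}∪∅={2}
  n12('ca'): parent n11 fail=0; on 'a' 0 → fail=1;  out ∅∪∅=∅
  n19('ab'): parent n1 fail=0; on 'b' 0 → fail=0;  out {6}∪∅={6}
  n3('aad'): parent n2 fail=1; on 'd' 1 → fail=10;  out {0}∪{2}={0,2}
  n6('ddd'): parent n5 fail=4; on 'd' 4 → fail=5;  out ∅∪∅=∅
  n13('caa'): parent n12 fail=1; on 'a' 1 → fail=2;  out ∅∪∅=∅
  n18('cab'): parent n12 fail=1; on 'b' 1 → fail=19;  out {5}∪{6}={5,6}
  n7('dddd'): parent n6 fail=5; on 'd' 5 → fail=6;  out ∅∪∅=∅
  n14('caad'): parent n13 fail=2; on 'd' 2 → fail=3;  out ∅∪{0,2}={0,2}
  n17('dddb'): parent n6 fail=5; on 'b' 5→4→0 → fail=0;  out {4}∪∅={4}
  n8('ddddb'): parent n7 fail=6; on 'b' 6 → fail=17;  out ∅∪{4}={4}
  n15('caada'): parent n14 fail=3; on 'a' 3→10→4→0 → fail=1;  out ∅∪∅=∅
  n9('ddddbb'): parent n8 fail=17; on 'b' 17→0 → fail=0;  out {1}∪∅={1}
  n16('caadad'): parent n15 fail=1; on 'd' 1 → fail=10;  out {3}∪{2}={2,3}

Text stream:
i=0 'b': node 0→0
i=1 'c': node 0→11
i=2 'd': node 11→4 (fail-walked)
i=3 'c': node 4→11 (fail-walked)
i=4 'd': node 11→4 (fail-walked)
i=5 'd': node 4→5
i=6 'd': node 5→6
i=7 'd': node 6→7
i=8 'b': node 7→8  → match P4@[5:8]
i=9 'b': node 8→9  → match P1@[4:9]
i=10 'a': node 9→1 (fail-walked)
i=11 'a': node 1→2
i=12 'd': node 2→3  → match P0@[10:12],P2@[11:12]
i=13 'a': node 3→1 (fail-walked)
i=14 'd': node 1→10  → match P2@[13:14]
i=15 'c': node 10→11 (fail-walked)
i=16 'b': node 11→0 (fail-walked)
i=17 'a': node 0→1
i=18 'b': node 1→19  → match P6@[17:18]
i=19 'c': node 19→11 (fail-walked)
i=20 'a': node 11→12
i=21 'c': node 12→11 (fail-walked)
i=22 'a': node 11→12
i=23 'a': node 12→13
i=24 'b': node 13→19 (fail-walked)  → match P6@[23:24]
i=25 'a': node 19→1 (fail-walked)
i=26 'd': node 1→10  → match P2@[25:26]
i=27 'd': node 10→5 (fail-walked)
i=28 'd': node 5→6
i=29 'd': node 6→7
i=30 'd': node 7→7 (fail-walked)
i=31 'b': node 7→8  → match P4@[28:31]
i=32 'b': node 8→9  → match P1@[27:32]
i=33 'a': node 9→1 (fail-walked)
i=34 'a': node 1→2

Matches: [[8,4],[9,1],[12,0],[12,2],[14,2],[18,6],[24,6],[26,2],[31,4],[32,1]]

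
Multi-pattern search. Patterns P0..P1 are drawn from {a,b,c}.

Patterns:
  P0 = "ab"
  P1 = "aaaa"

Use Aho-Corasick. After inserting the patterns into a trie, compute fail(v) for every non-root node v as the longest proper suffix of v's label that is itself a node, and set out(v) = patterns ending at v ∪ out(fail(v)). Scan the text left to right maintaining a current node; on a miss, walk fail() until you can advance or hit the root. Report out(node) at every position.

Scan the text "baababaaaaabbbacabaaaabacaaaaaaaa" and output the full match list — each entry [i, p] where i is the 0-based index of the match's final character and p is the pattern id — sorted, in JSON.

Build automaton:
Trie nodes:
  0='ε' goto a→1
  1='a' goto a→3 b→2
  2='ab' goto ·  ←P0
  3='aa' goto a→4
  4='aaa' goto a→5
  5='aaaa' goto ·  ←P1

BFS fail/out derivation:
  n1('a'): parent n0 fail=0; on 'a' 0 → fail=0;  out ∅∪∅=∅
  n2('ab'): parent n1 fail=0; on 'b' 0 → fail=0;  out {0}∪∅={0}
  n3('aa'): parent n1 fail=0; on 'a' 0 → fail=1;  out ∅∪∅=∅
  n4('aaa'): parent n3 fail=1; on 'a' 1 → fail=3;  out ∅∪∅=∅
  n5('aaaa'): parent n4 fail=3; on 'a' 3 → fail=4;  out {1}∪∅={1}

Text stream:
pos 0 'b': at 0
pos 1 'a': at 1
pos 2 'a': at 3
pos 3 'b': at 2 ·f  → match P0@[2:3]
pos 4 'a': at 1 ·f
pos 5 'b': at 2  → match P0@[4:5]
pos 6 'a': at 1 ·f
pos 7 'a': at 3
pos 8 'a': at 4
pos 9 'a': at 5  → match P1@[6:9]
pos 10 'a': at 5 ·f  → match P1@[7:10]
pos 11 'b': at 2 ·f  → match P0@[10:11]
pos 12 'b': at 0 ·f
pos 13 'b': at 0
pos 14 'a': at 1
pos 15 'c': at 0 ·f
pos 16 'a': at 1
pos 17 'b': at 2  → match P0@[16:17]
pos 18 'a': at 1 ·f
pos 19 'a': at 3
pos 20 'a': at 4
pos 21 'a': at 5  → match P1@[18:21]
pos 22 'b': at 2 ·f  → match P0@[21:22]
pos 23 'a': at 1 ·f
pos 24 'c': at 0 ·f
pos 25 'a': at 1
pos 26 'a': at 3
pos 27 'a': at 4
pos 28 'a': at 5  → match P1@[25:28]
pos 29 'a': at 5 ·f  → match P1@[26:29]
pos 30 'a': at 5 ·f  → match P1@[27:30]
pos 31 'a': at 5 ·f  → match P1@[28:31]
pos 32 'a': at 5 ·f  → match P1@[29:32]

Result: [[3,0],[5,0],[9,1],[10,1],[11,0],[17,0],[21,1],[22,0],[28,1],[29,1],[30,1],[31,1],[32,1]]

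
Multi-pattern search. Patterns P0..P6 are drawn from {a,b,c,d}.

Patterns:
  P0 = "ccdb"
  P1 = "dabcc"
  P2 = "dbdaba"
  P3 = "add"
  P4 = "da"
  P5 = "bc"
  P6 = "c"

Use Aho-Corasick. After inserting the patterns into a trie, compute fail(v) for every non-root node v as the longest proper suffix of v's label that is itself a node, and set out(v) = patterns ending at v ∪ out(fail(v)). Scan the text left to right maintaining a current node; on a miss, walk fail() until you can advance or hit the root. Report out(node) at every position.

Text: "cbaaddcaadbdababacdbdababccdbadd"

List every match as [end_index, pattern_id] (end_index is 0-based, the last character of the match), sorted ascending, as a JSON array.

Construct AC machine:
Trie (insert patterns):
  0='ε' goto a→15 b→18 c→1 d→5
  1='c' goto c→2  ←P6
  2='cc' goto d→3
  3='ccd' goto b→4
  4='ccdb' goto ·  ←P0
  5='d' goto a→6 b→10
  6='da' goto b→7  ←P4
  7='dab' goto c→8
  8='dabc' goto c→9
  9='dabcc' goto ·  ←P1
  10='db' goto d→11
  11='dbd' goto a→12
  12='dbda' goto b→13
  13='dbdab' goto a→14
  14='dbdaba' goto ·  ←P2
  15='a' goto d→16
  16='ad' goto d→17
  17='add' goto ·  ←P3
  18='b' goto c→19
  19='bc' goto ·  ←P5

Failure links (BFS by depth):
  fail(1) 'c': from fail(0)=0 chase 'c': 0 ⇒ 0;  out={6}∪out(0)={6}
  fail(5) 'd': from fail(0)=0 chase 'd': 0 ⇒ 0;  out=∅∪out(0)=∅
  fail(15) 'a': from fail(0)=0 chase 'a': 0 ⇒ 0;  out=∅∪out(0)=∅
  fail(18) 'b': from fail(0)=0 chase 'b': 0 ⇒ 0;  out=∅∪out(0)=∅
  fail(2) 'cc': from fail(1)=0 chase 'c': 0 ⇒ 1;  out=∅∪out(1)={6}
  fail(6) 'da': from fail(5)=0 chase 'a': 0 ⇒ 15;  out={4}∪out(15)={4}
  fail(10) 'db': from fail(5)=0 chase 'b': 0 ⇒ 18;  out=∅∪out(18)=∅
  fail(16) 'ad': from fail(15)=0 chase 'd': 0 ⇒ 5;  out=∅∪out(5)=∅
  fail(19) 'bc': from fail(18)=0 chase 'c': 0 ⇒ 1;  out={5}∪out(1)={5,6}
  fail(3) 'ccd': from fail(2)=1 chase 'd': 1→0 ⇒ 5;  out=∅∪out(5)=∅
  fail(7) 'dab': from fail(6)=15 chase 'b': 15→0 ⇒ 18;  out=∅∪out(18)=∅
  fail(11) 'dbd': from fail(10)=18 chase 'd': 18→0 ⇒ 5;  out=∅∪out(5)=∅
  fail(17) 'add': from fail(16)=5 chase 'd': 5→0 ⇒ 5;  out={3}∪out(5)={3}
  fail(4) 'ccdb': from fail(3)=5 chase 'b': 5 ⇒ 10;  out={0}∪out(10)={0}
  fail(8) 'dabc': from fail(7)=18 chase 'c': 18 ⇒ 19;  out=∅∪out(19)={5,6}
  fail(12) 'dbda': from fail(11)=5 chase 'a': 5 ⇒ 6;  out=∅∪out(6)={4}
  fail(9) 'dabcc': from fail(8)=19 chase 'c': 19→1 ⇒ 2;  out={1}∪out(2)={1,6}
  fail(13) 'dbdab': from fail(12)=6 chase 'b': 6 ⇒ 7;  out=∅∪out(7)=∅
  fail(14) 'dbdaba': from fail(13)=7 chase 'a': 7→18→0 ⇒ 15;  out={2}∪out(15)={2}

Scan:
pos 0 'c': at 1  ** P6@[0:0]
pos 1 'b': at 18 (via fail)
pos 2 'a': at 15 (via fail)
pos 3 'a': at 15 (via fail)
pos 4 'd': at 16
pos 5 'd': at 17  ** P3@[3:5]
pos 6 'c': at 1 (via fail)  ** P6@[6:6]
pos 7 'a': at 15 (via fail)
pos 8 'a': at 15 (via fail)
pos 9 'd': at 16
pos 10 'b': at 10 (via fail)
pos 11 'd': at 11
pos 12 'a': at 12  ** P4@[11:12]
pos 13 'b': at 13
pos 14 'a': at 14  ** P2@[9:14]
pos 15 'b': at 18 (via fail)
pos 16 'a': at 15 (via fail)
pos 17 'c': at 1 (via fail)  ** P6@[17:17]
pos 18 'd': at 5 (via fail)
pos 19 'b': at 10
pos 20 'd': at 11
pos 21 'a': at 12  ** P4@[20:21]
pos 22 'b': at 13
pos 23 'a': at 14  ** P2@[18:23]
pos 24 'b': at 18 (via fail)
pos 25 'c': at 19  ** P5@[24:25],P6@[25:25]
pos 26 'c': at 2 (via fail)  ** P6@[26:26]
pos 27 'd': at 3
pos 28 'b': at 4  ** P0@[25:28]
pos 29 'a': at 15 (via fail)
pos 30 'd': at 16
pos 31 'd': at 17  ** P3@[29:31]

All matches (sorted): [[0,6],[5,3],[6,6],[12,4],[14,2],[17,6],[21,4],[23,2],[25,5],[25,6],[26,6],[28,0],[31,3]]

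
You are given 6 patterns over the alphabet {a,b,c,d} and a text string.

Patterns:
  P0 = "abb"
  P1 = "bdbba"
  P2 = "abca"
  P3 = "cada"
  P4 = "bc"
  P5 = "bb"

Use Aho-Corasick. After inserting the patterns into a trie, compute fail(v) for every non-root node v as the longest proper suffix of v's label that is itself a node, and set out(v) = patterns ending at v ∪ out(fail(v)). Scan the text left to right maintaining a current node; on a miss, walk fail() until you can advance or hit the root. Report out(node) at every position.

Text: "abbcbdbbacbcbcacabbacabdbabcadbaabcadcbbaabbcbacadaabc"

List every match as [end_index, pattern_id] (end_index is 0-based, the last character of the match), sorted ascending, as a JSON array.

Construct AC machine:
Trie (insert patterns):
  0='ε' goto a→1 b→4 c→11
  1='a' goto b→2
  2='ab' goto b→3 c→9
  3='abb' goto ·  [P0 ends]
  4='b' goto b→16 c→15 d→5
  5='bd' goto b→6
  6='bdb' goto b→7
  7='bdbb' goto a→8
  8='bdbba' goto ·  [P1 ends]
  9='abc' goto a→10
  10='abca' goto ·  [P2 ends]
  11='c' goto a→12
  12='ca' goto d→13
  13='cad' goto a→14
  14='cada' goto ·  [P3 ends]
  15='bc' goto ·  [P4 ends]
  16='bb' goto ·  [P5 ends]

BFS fail/out derivation:
  fail(1) 'a': from fail(0)=0 chase 'a': 0 ⇒ 0;  out=∅∪out(0)=∅
  fail(4) 'b': from fail(0)=0 chase 'b': 0 ⇒ 0;  out=∅∪out(0)=∅
  fail(11) 'c': from fail(0)=0 chase 'c': 0 ⇒ 0;  out=∅∪out(0)=∅
  fail(2) 'ab': from fail(1)=0 chase 'b': 0 ⇒ 4;  out=∅∪out(4)=∅
  fail(5) 'bd': from fail(4)=0 chase 'd': 0 ⇒ 0;  out=∅∪out(0)=∅
  fail(12) 'ca': from fail(11)=0 chase 'a': 0 ⇒ 1;  out=∅∪out(1)=∅
  fail(15) 'bc': from fail(4)=0 chase 'c': 0 ⇒ 11;  out={4}∪out(11)={4}
  fail(16) 'bb': from fail(4)=0 chase 'b': 0 ⇒ 4;  out={5}∪out(4)={5}
  fail(3) 'abb': from fail(2)=4 chase 'b': 4 ⇒ 16;  out={0}∪out(16)={0,5}
  fail(6) 'bdb': from fail(5)=0 chase 'b': 0 ⇒ 4;  out=∅∪out(4)=∅
  fail(9) 'abc': from fail(2)=4 chase 'c': 4 ⇒ 15;  out=∅∪out(15)={4}
  fail(13) 'cad': from fail(12)=1 chase 'd': 1→0 ⇒ 0;  out=∅∪out(0)=∅
  fail(7) 'bdbb': from fail(6)=4 chase 'b': 4 ⇒ 16;  out=∅∪out(16)={5}
  fail(10) 'abca': from fail(9)=15 chase 'a': 15→11 ⇒ 12;  out={2}∪out(12)={2}
  fail(14) 'cada': from fail(13)=0 chase 'a': 0 ⇒ 1;  out={3}∪out(1)={3}
  fail(8) 'bdbba': from fail(7)=16 chase 'a': 16→4→0 ⇒ 1;  out={1}∪out(1)={1}

Run:
[0] read 'a'  n0⇒n1
[1] read 'b'  n1⇒n2
[2] read 'b'  n2⇒n3  → match P0@[0:2],P5@[1:2]
[3] read 'c'  n3⇒n15 (fail-walked)  → match P4@[2:3]
[4] read 'b'  n15⇒n4 (fail-walked)
[5] read 'd'  n4⇒n5
[6] read 'b'  n5⇒n6
[7] read 'b'  n6⇒n7  → match P5@[6:7]
[8] read 'a'  n7⇒n8  → match P1@[4:8]
[9] read 'c'  n8⇒n11 (fail-walked)
[10] read 'b'  n11⇒n4 (fail-walked)
[11] read 'c'  n4⇒n15  → match P4@[10:11]
[12] read 'b'  n15⇒n4 (fail-walked)
[13] read 'c'  n4⇒n15  → match P4@[12:13]
[14] read 'a'  n15⇒n12 (fail-walked)
[15] read 'c'  n12⇒n11 (fail-walked)
[16] read 'a'  n11⇒n12
[17] read 'b'  n12⇒n2 (fail-walked)
[18] read 'b'  n2⇒n3  → match P0@[16:18],P5@[17:18]
[19] read 'a'  n3⇒n1 (fail-walked)
[20] read 'c'  n1⇒n11 (fail-walked)
[21] read 'a'  n11⇒n12
[22] read 'b'  n12⇒n2 (fail-walked)
[23] read 'd'  n2⇒n5 (fail-walked)
[24] read 'b'  n5⇒n6
[25] read 'a'  n6⇒n1 (fail-walked)
[26] read 'b'  n1⇒n2
[27] read 'c'  n2⇒n9  → match P4@[26:27]
[28] read 'a'  n9⇒n10  → match P2@[25:28]
[29] read 'd'  n10⇒n13 (fail-walked)
[30] read 'b'  n13⇒n4 (fail-walked)
[31] read 'a'  n4⇒n1 (fail-walked)
[32] read 'a'  n1⇒n1 (fail-walked)
[33] read 'b'  n1⇒n2
[34] read 'c'  n2⇒n9  → match P4@[33:34]
[35] read 'a'  n9⇒n10  → match P2@[32:35]
[36] read 'd'  n10⇒n13 (fail-walked)
[37] read 'c'  n13⇒n11 (fail-walked)
[38] read 'b'  n11⇒n4 (fail-walked)
[39] read 'b'  n4⇒n16  → match P5@[38:39]
[40] read 'a'  n16⇒n1 (fail-walked)
[41] read 'a'  n1⇒n1 (fail-walked)
[42] read 'b'  n1⇒n2
[43] read 'b'  n2⇒n3  → match P0@[41:43],P5@[42:43]
[44] read 'c'  n3⇒n15 (fail-walked)  → match P4@[43:44]
[45] read 'b'  n15⇒n4 (fail-walked)
[46] read 'a'  n4⇒n1 (fail-walked)
[47] read 'c'  n1⇒n11 (fail-walked)
[48] read 'a'  n11⇒n12
[49] read 'd'  n12⇒n13
[50] read 'a'  n13⇒n14  → match P3@[47:50]
[51] read 'a'  n14⇒n1 (fail-walked)
[52] read 'b'  n1⇒n2
[53] read 'c'  n2⇒n9  → match P4@[52:53]

Matches: [[2,0],[2,5],[3,4],[7,5],[8,1],[11,4],[13,4],[18,0],[18,5],[27,4],[28,2],[34,4],[35,2],[39,5],[43,0],[43,5],[44,4],[50,3],[53,4]]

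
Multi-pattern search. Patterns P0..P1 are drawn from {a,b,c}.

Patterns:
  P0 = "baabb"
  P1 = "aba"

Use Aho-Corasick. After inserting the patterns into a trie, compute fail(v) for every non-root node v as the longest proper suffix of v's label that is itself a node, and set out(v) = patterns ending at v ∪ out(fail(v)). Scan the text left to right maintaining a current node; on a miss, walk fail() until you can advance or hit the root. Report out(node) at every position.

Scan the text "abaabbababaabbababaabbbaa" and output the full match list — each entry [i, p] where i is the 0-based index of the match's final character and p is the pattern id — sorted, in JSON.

Construct AC machine:
Trie (insert patterns):
  n0 'ε': a→6 b→1
  n1 'b': a→2
  n2 'ba': a→3
  n3 'baa': b→4
  n4 'baab': b→5
  n5 'baabb': ·  ←P0
  n6 'a': b→7
  n7 'ab': a→8
  n8 'aba': ·  ←P1

Failure links (BFS by depth):
  n1('b'): parent n0 fail=0; on 'b' 0 → fail=0;  out ∅∪∅=∅
  n6('a'): parent n0 fail=0; on 'a' 0 → fail=0;  out ∅∪∅=∅
  n2('ba'): parent n1 fail=0; on 'a' 0 → fail=6;  out ∅∪∅=∅
  n7('ab'): parent n6 fail=0; on 'b' 0 → fail=1;  out ∅∪∅=∅
  n3('baa'): parent n2 fail=6; on 'a' 6→0 → fail=6;  out ∅∪∅=∅
  n8('aba'): parent n7 fail=1; on 'a' 1 → fail=2;  out {1}∪∅={1}
  n4('baab'): parent n3 fail=6; on 'b' 6 → fail=7;  out ∅∪∅=∅
  n5('baabb'): parent n4 fail=7; on 'b' 7→1→0 → fail=1;  out {0}∪∅={0}

Run:
i=0 'a': node 0→6
i=1 'b': node 6→7
i=2 'a': node 7→8  ** P1@[0:2]
i=3 'a': node 8→3 ·f
i=4 'b': node 3→4
i=5 'b': node 4→5  ** P0@[1:5]
i=6 'a': node 5→2 ·f
i=7 'b': node 2→7 ·f
i=8 'a': node 7→8  ** P1@[6:8]
i=9 'b': node 8→7 ·f
i=10 'a': node 7→8  ** P1@[8:10]
i=11 'a': node 8→3 ·f
i=12 'b': node 3→4
i=13 'b': node 4→5  ** P0@[9:13]
i=14 'a': node 5→2 ·f
i=15 'b': node 2→7 ·f
i=16 'a': node 7→8  ** P1@[14:16]
i=17 'b': node 8→7 ·f
i=18 'a': node 7→8  ** P1@[16:18]
i=19 'a': node 8→3 ·f
i=20 'b': node 3→4
i=21 'b': node 4→5  ** P0@[17:21]
i=22 'b': node 5→1 ·f
i=23 'a': node 1→2
i=24 'a': node 2→3

All matches (sorted): [[2,1],[5,0],[8,1],[10,1],[13,0],[16,1],[18,1],[21,0]]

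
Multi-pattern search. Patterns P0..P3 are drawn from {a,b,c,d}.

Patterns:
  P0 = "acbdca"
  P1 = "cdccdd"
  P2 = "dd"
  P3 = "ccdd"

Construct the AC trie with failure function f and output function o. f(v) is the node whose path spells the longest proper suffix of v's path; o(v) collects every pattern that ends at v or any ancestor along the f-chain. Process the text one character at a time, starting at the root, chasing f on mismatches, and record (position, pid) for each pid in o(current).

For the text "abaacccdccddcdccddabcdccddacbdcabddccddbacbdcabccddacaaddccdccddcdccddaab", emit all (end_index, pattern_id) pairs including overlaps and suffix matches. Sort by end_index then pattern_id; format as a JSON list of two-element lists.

Build:
Trie nodes:
  n0 'ε': a→1 c→7 d→13
  n1 'a': c→2
  n2 'ac': b→3
  n3 'acb': d→4
  n4 'acbd': c→5
  n5 'acbdc': a→6
  n6 'acbdca': ·  [P0 ends]
  n7 'c': c→15 d→8
  n8 'cd': c→9
  n9 'cdc': c→10
  n10 'cdcc': d→11
  n11 'cdccd': d→12
  n12 'cdccdd': ·  [P1 ends]
  n13 'd': d→14
  n14 'dd': ·  [P2 ends]
  n15 'cc': d→16
  n16 'ccd': d→17
  n17 'ccdd': ·  [P3 ends]

BFS fail/out derivation:
  fail(1) 'a': from fail(0)=0 chase 'a': 0 ⇒ 0;  out=∅∪out(0)=∅
  fail(7) 'c': from fail(0)=0 chase 'c': 0 ⇒ 0;  out=∅∪out(0)=∅
  fail(13) 'd': from fail(0)=0 chase 'd': 0 ⇒ 0;  out=∅∪out(0)=∅
  fail(2) 'ac': from fail(1)=0 chase 'c': 0 ⇒ 7;  out=∅∪out(7)=∅
  fail(8) 'cd': from fail(7)=0 chase 'd': 0 ⇒ 13;  out=∅∪out(13)=∅
  fail(14) 'dd': from fail(13)=0 chase 'd': 0 ⇒ 13;  out={2}∪out(13)={2}
  fail(15) 'cc': from fail(7)=0 chase 'c': 0 ⇒ 7;  out=∅∪out(7)=∅
  fail(3) 'acb': from fail(2)=7 chase 'b': 7→0 ⇒ 0;  out=∅∪out(0)=∅
  fail(9) 'cdc': from fail(8)=13 chase 'c': 13→0 ⇒ 7;  out=∅∪out(7)=∅
  fail(16) 'ccd': from fail(15)=7 chase 'd': 7 ⇒ 8;  out=∅∪out(8)=∅
  fail(4) 'acbd': from fail(3)=0 chase 'd': 0 ⇒ 13;  out=∅∪out(13)=∅
  fail(10) 'cdcc': from fail(9)=7 chase 'c': 7 ⇒ 15;  out=∅∪out(15)=∅
  fail(17) 'ccdd': from fail(16)=8 chase 'd': 8→13 ⇒ 14;  out={3}∪out(14)={2,3}
  fail(5) 'acbdc': from fail(4)=13 chase 'c': 13→0 ⇒ 7;  out=∅∪out(7)=∅
  fail(11) 'cdccd': from fail(10)=15 chase 'd': 15 ⇒ 16;  out=∅∪out(16)=∅
  fail(6) 'acbdca': from fail(5)=7 chase 'a': 7→0 ⇒ 1;  out={0}∪out(1)={0}
  fail(12) 'cdccdd': from fail(11)=16 chase 'd': 16 ⇒ 17;  out={1}∪out(17)={1,2,3}

Text stream:
i=0 'a': node 0→1
i=1 'b': node 1→0 (via fail)
i=2 'a': node 0→1
i=3 'a': node 1→1 (via fail)
i=4 'c': node 1→2
i=5 'c': node 2→15 (via fail)
i=6 'c': node 15→15 (via fail)
i=7 'd': node 15→16
i=8 'c': node 16→9 (via fail)
i=9 'c': node 9→10
i=10 'd': node 10→11
i=11 'd': node 11→12  → match P1@[6:11],P2@[10:11],P3@[8:11]
i=12 'c': node 12→7 (via fail)
i=13 'd': node 7→8
i=14 'c': node 8→9
i=15 'c': node 9→10
i=16 'd': node 10→11
i=17 'd': node 11→12  → match P1@[12:17],P2@[16:17],P3@[14:17]
i=18 'a': node 12→1 (via fail)
i=19 'b': node 1→0 (via fail)
i=20 'c': node 0→7
i=21 'd': node 7→8
i=22 'c': node 8→9
i=23 'c': node 9→10
i=24 'd': node 10→11
i=25 'd': node 11→12  → match P1@[20:25],P2@[24:25],P3@[22:25]
i=26 'a': node 12→1 (via fail)
i=27 'c': node 1→2
i=28 'b': node 2→3
i=29 'd': node 3→4
i=30 'c': node 4→5
i=31 'a': node 5→6  → match P0@[26:31]
i=32 'b': node 6→0 (via fail)
i=33 'd': node 0→13
i=34 'd': node 13→14  → match P2@[33:34]
i=35 'c': node 14→7 (via fail)
i=36 'c': node 7→15
i=37 'd': node 15→16
i=38 'd': node 16→17  → match P2@[37:38],P3@[35:38]
i=39 'b': node 17→0 (via fail)
i=40 'a': node 0→1
i=41 'c': node 1→2
i=42 'b': node 2→3
i=43 'd': node 3→4
i=44 'c': node 4→5
i=45 'a': node 5→6  → match P0@[40:45]
i=46 'b': node 6→0 (via fail)
i=47 'c': node 0→7
i=48 'c': node 7→15
i=49 'd': node 15→16
i=50 'd': node 16→17  → match P2@[49:50],P3@[47:50]
i=51 'a': node 17→1 (via fail)
i=52 'c': node 1→2
i=53 'a': node 2→1 (via fail)
i=54 'a': node 1→1 (via fail)
i=55 'd': node 1→13 (via fail)
i=56 'd': node 13→14  → match P2@[55:56]
i=57 'c': node 14→7 (via fail)
i=58 'c': node 7→15
i=59 'd': node 15→16
i=60 'c': node 16→9 (via fail)
i=61 'c': node 9→10
i=62 'd': node 10→11
i=63 'd': node 11→12  → match P1@[58:63],P2@[62:63],P3@[60:63]
i=64 'c': node 12→7 (via fail)
i=65 'd': node 7→8
i=66 'c': node 8→9
i=67 'c': node 9→10
i=68 'd': node 10→11
i=69 'd': node 11→12  → match P1@[64:69],P2@[68:69],P3@[66:69]
i=70 'a': node 12→1 (via fail)
i=71 'a': node 1→1 (via fail)
i=72 'b': node 1→0 (via fail)

Matches: [[11,1],[11,2],[11,3],[17,1],[17,2],[17,3],[25,1],[25,2],[25,3],[31,0],[34,2],[38,2],[38,3],[45,0],[50,2],[50,3],[56,2],[63,1],[63,2],[63,3],[69,1],[69,2],[69,3]]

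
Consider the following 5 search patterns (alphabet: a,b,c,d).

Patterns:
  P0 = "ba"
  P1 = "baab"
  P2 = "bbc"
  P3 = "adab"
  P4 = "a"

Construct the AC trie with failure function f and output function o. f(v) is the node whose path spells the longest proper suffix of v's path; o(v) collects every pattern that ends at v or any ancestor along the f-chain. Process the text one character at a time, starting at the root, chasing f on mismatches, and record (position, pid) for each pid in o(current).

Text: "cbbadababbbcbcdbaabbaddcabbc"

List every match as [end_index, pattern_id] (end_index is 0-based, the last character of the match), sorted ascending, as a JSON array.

Build:
Trie nodes:
  n0 'ε': a→7 b→1
  n1 'b': a→2 b→5
  n2 'ba': a→3  [P0 ends]
  n3 'baa': b→4
  n4 'baab': ·  [P1 ends]
  n5 'bb': c→6
  n6 'bbc': ·  [P2 ends]
  n7 'a': d→8  [P4 ends]
  n8 'ad': a→9
  n9 'ada': b→10
  n10 'adab': ·  [P3 ends]

Failure links (BFS by depth):
  fail(1) 'b': from fail(0)=0 chase 'b': 0 ⇒ 0;  out=∅∪out(0)=∅
  fail(7) 'a': from fail(0)=0 chase 'a': 0 ⇒ 0;  out={4}∪out(0)={4}
  fail(2) 'ba': from fail(1)=0 chase 'a': 0 ⇒ 7;  out={0}∪out(7)={0,4}
  fail(5) 'bb': from fail(1)=0 chase 'b': 0 ⇒ 1;  out=∅∪out(1)=∅
  fail(8) 'ad': from fail(7)=0 chase 'd': 0 ⇒ 0;  out=∅∪out(0)=∅
  fail(3) 'baa': from fail(2)=7 chase 'a': 7→0 ⇒ 7;  out=∅∪out(7)={4}
  fail(6) 'bbc': from fail(5)=1 chase 'c': 1→0 ⇒ 0;  out={2}∪out(0)={2}
  fail(9) 'ada': from fail(8)=0 chase 'a': 0 ⇒ 7;  out=∅∪out(7)={4}
  fail(4) 'baab': from fail(3)=7 chase 'b': 7→0 ⇒ 1;  out={1}∪out(1)={1}
  fail(10) 'adab': from fail(9)=7 chase 'b': 7→0 ⇒ 1;  out={3}∪out(1)={3}

Scan:
pos 0 'c': at 0
pos 1 'b': at 1
pos 2 'b': at 5
pos 3 'a': at 2 ·f  emit P0@[2:3],P4@[3:3]
pos 4 'd': at 8 ·f
pos 5 'a': at 9  emit P4@[5:5]
pos 6 'b': at 10  emit P3@[3:6]
pos 7 'a': at 2 ·f  emit P0@[6:7],P4@[7:7]
pos 8 'b': at 1 ·f
pos 9 'b': at 5
pos 10 'b': at 5 ·f
pos 11 'c': at 6  emit P2@[9:11]
pos 12 'b': at 1 ·f
pos 13 'c': at 0 ·f
pos 14 'd': at 0
pos 15 'b': at 1
pos 16 'a': at 2  emit P0@[15:16],P4@[16:16]
pos 17 'a': at 3  emit P4@[17:17]
pos 18 'b': at 4  emit P1@[15:18]
pos 19 'b': at 5 ·f
pos 20 'a': at 2 ·f  emit P0@[19:20],P4@[20:20]
pos 21 'd': at 8 ·f
pos 22 'd': at 0 ·f
pos 23 'c': at 0
pos 24 'a': at 7  emit P4@[24:24]
pos 25 'b': at 1 ·f
pos 26 'b': at 5
pos 27 'c': at 6  emit P2@[25:27]

All matches (sorted): [[3,0],[3,4],[5,4],[6,3],[7,0],[7,4],[11,2],[16,0],[16,4],[17,4],[18,1],[20,0],[20,4],[24,4],[27,2]]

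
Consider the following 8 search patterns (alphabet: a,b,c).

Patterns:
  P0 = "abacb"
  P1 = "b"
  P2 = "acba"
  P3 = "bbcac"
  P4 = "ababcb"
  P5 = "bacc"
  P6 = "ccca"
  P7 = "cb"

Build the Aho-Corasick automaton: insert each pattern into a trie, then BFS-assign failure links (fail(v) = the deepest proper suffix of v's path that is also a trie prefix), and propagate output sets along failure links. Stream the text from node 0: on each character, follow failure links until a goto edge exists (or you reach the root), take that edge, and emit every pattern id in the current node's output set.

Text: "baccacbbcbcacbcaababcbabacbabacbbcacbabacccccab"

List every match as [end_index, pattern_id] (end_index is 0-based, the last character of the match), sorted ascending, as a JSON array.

Build automaton:
Trie nodes:
  0='ε' goto a→1 b→6 c→20
  1='a' goto b→2 c→7
  2='ab' goto a→3
  3='aba' goto b→14 c→4
  4='abac' goto b→5
  5='abacb' goto ·  [P0 ends]
  6='b' goto a→17 b→10  [P1 ends]
  7='ac' goto b→8
  8='acb' goto a→9
  9='acba' goto ·  [P2 ends]
  10='bb' goto c→11
  11='bbc' goto a→12
  12='bbca' goto c→13
  13='bbcac' goto ·  [P3 ends]
  14='abab' goto c→15
  15='ababc' goto b→16
  16='ababcb' goto ·  [P4 ends]
  17='ba' goto c→18
  18='bac' goto c→19
  19='bacc' goto ·  [P5 ends]
  20='c' goto b→24 c→21
  21='cc' goto c→22
  22='ccc' goto a→23
  23='ccca' goto ·  [P6 ends]
  24='cb' goto ·  [P7 ends]

BFS fail/out derivation:
  n1('a'): parent n0 fail=0; on 'a' 0 → fail=0;  out ∅∪∅=∅
  n6('b'): parent n0 fail=0; on 'b' 0 → fail=0;  out {1}∪∅={1}
  n20('c'): parent n0 fail=0; on 'c' 0 → fail=0;  out ∅∪∅=∅
  n2('ab'): parent n1 fail=0; on 'b' 0 → fail=6;  out ∅∪{1}={1}
  n7('ac'): parent n1 fail=0; on 'c' 0 → fail=20;  out ∅∪∅=∅
  n10('bb'): parent n6 fail=0; on 'b' 0 → fail=6;  out ∅∪{1}={1}
  n17('ba'): parent n6 fail=0; on 'a' 0 → fail=1;  out ∅∪∅=∅
  n21('cc'): parent n20 fail=0; on 'c' 0 → fail=20;  out ∅∪∅=∅
  n24('cb'): parent n20 fail=0; on 'b' 0 → fail=6;  out {7}∪{1}={1,7}
  n3('aba'): parent n2 fail=6; on 'a' 6 → fail=17;  out ∅∪∅=∅
  n8('acb'): parent n7 fail=20; on 'b' 20 → fail=24;  out ∅∪{1,7}={1,7}
  n11('bbc'): parent n10 fail=6; on 'c' 6→0 → fail=20;  out ∅∪∅=∅
  n18('bac'): parent n17 fail=1; on 'c' 1 → fail=7;  out ∅∪∅=∅
  n22('ccc'): parent n21 fail=20; on 'c' 20 → fail=21;  out ∅∪∅=∅
  n4('abac'): parent n3 fail=17; on 'c' 17 → fail=18;  out ∅∪∅=∅
  n9('acba'): parent n8 fail=24; on 'a' 24→6 → fail=17;  out {2}∪∅={2}
  n12('bbca'): parent n11 fail=20; on 'a' 20→0 → fail=1;  out ∅∪∅=∅
  n14('abab'): parent n3 fail=17; on 'b' 17→1 → fail=2;  out ∅∪{1}={1}
  n19('bacc'): parent n18 fail=7; on 'c' 7→20 → fail=21;  out {5}∪∅={5}
  n23('ccca'): parent n22 fail=21; on 'a' 21→20→0 → fail=1;  out {6}∪∅={6}
  n5('abacb'): parent n4 fail=18; on 'b' 18→7 → fail=8;  out {0}∪{1,7}={0,1,7}
  n13('bbcac'): parent n12 fail=1; on 'c' 1 → fail=7;  out {3}∪∅={3}
  n15('ababc'): parent n14 fail=2; on 'c' 2→6→0 → fail=20;  out ∅∪∅=∅
  n16('ababcb'): parent n15 fail=20; on 'b' 20 → fail=24;  out {4}∪{1,7}={1,4,7}

Scan:
i=0 'b': node 0→6  ** P1@[0:0]
i=1 'a': node 6→17
i=2 'c': node 17→18
i=3 'c': node 18→19  ** P5@[0:3]
i=4 'a': node 19→1 ·f
i=5 'c': node 1→7
i=6 'b': node 7→8  ** P1@[6:6],P7@[5:6]
i=7 'b': node 8→10 ·f  ** P1@[7:7]
i=8 'c': node 10→11
i=9 'b': node 11→24 ·f  ** P1@[9:9],P7@[8:9]
i=10 'c': node 24→20 ·f
i=11 'a': node 20→1 ·f
i=12 'c': node 1→7
i=13 'b': node 7→8  ** P1@[13:13],P7@[12:13]
i=14 'c': node 8→20 ·f
i=15 'a': node 20→1 ·f
i=16 'a': node 1→1 ·f
i=17 'b': node 1→2  ** P1@[17:17]
i=18 'a': node 2→3
i=19 'b': node 3→14  ** P1@[19:19]
i=20 'c': node 14→15
i=21 'b': node 15→16  ** P1@[21:21],P4@[16:21],P7@[20:21]
i=22 'a': node 16→17 ·f
i=23 'b': node 17→2 ·f  ** P1@[23:23]
i=24 'a': node 2→3
i=25 'c': node 3→4
i=26 'b': node 4→5  ** P0@[22:26],P1@[26:26],P7@[25:26]
i=27 'a': node 5→9 ·f  ** P2@[24:27]
i=28 'b': node 9→2 ·f  ** P1@[28:28]
i=29 'a': node 2→3
i=30 'c': node 3→4
i=31 'b': node 4→5  ** P0@[27:31],P1@[31:31],P7@[30:31]
i=32 'b': node 5→10 ·f  ** P1@[32:32]
i=33 'c': node 10→11
i=34 'a': node 11→12
i=35 'c': node 12→13  ** P3@[31:35]
i=36 'b': node 13→8 ·f  ** P1@[36:36],P7@[35:36]
i=37 'a': node 8→9  ** P2@[34:37]
i=38 'b': node 9→2 ·f  ** P1@[38:38]
i=39 'a': node 2→3
i=40 'c': node 3→4
i=41 'c': node 4→19 ·f  ** P5@[38:41]
i=42 'c': node 19→22 ·f
i=43 'c': node 22→22 ·f
i=44 'c': node 22→22 ·f
i=45 'a': node 22→23  ** P6@[42:45]
i=46 'b': node 23→2 ·f  ** P1@[46:46]

All matches (sorted): [[0,1],[3,5],[6,1],[6,7],[7,1],[9,1],[9,7],[13,1],[13,7],[17,1],[19,1],[21,1],[21,4],[21,7],[23,1],[26,0],[26,1],[26,7],[27,2],[28,1],[31,0],[31,1],[31,7],[32,1],[35,3],[36,1],[36,7],[37,2],[38,1],[41,5],[45,6],[46,1]]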